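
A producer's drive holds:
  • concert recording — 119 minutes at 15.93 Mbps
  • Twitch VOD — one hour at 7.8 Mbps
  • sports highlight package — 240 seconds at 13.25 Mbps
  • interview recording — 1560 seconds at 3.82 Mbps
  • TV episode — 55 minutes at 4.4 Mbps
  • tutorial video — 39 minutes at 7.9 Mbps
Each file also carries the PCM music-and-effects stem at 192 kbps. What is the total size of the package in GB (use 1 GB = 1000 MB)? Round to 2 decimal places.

Audio: 192 kbps = 0.192 Mbps.
concert recording: 16.122 Mbps × 7140 s = 115111.1 Mb
Twitch VOD: 7.992 Mbps × 3600 s = 28771.2 Mb
sports highlight package: 13.442 Mbps × 240 s = 3226.1 Mb
interview recording: 4.012 Mbps × 1560 s = 6258.7 Mb
TV episode: 4.592 Mbps × 3300 s = 15153.6 Mb
tutorial video: 8.092 Mbps × 2340 s = 18935.3 Mb
Total: 187456.0 Mb = 23432.0 MB.
= 23.43 GB.

23.43 GB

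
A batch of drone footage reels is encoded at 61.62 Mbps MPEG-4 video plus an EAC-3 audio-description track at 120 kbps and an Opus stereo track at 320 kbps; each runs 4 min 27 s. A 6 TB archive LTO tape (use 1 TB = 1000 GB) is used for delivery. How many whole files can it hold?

2896

4 min 27 s = 267 s
Audio total: 120 + 320 = 440 kbps = 0.440 Mbps.
Total bitrate: 62.060 Mbps.
Per item: 62.060 Mbps × 267 s = 16,570 Mb = 2,071 MB.
Capacity: 6 TB = 48,000,000 Mb; 2896.80 items → 2896 complete.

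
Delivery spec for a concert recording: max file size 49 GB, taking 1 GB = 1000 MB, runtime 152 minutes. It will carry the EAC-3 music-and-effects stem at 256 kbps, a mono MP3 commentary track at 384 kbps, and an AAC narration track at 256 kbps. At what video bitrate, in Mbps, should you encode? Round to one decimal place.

Budget: 49 GB = 392000.0 Mb.
152 min = 9120 s
Total bitrate budget: 392000.0 Mb / 9120 s = 42.982 Mbps.
Audio total: 256 + 384 + 256 = 896 kbps = 0.896 Mbps.
Video: 42.982 − 0.896 = 42.086 Mbps.

42.1 Mbps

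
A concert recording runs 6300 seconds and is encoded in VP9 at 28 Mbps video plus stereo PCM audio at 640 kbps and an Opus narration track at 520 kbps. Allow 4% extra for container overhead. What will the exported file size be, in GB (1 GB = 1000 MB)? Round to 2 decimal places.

Audio total: 640 + 520 = 1160 kbps = 1.160 Mbps.
Total bitrate: 28 + 1.160 = 29.160 Mbps.
Stream data: 29.160 Mbps × 6300 s = 183708.0 Mb.
With 4% container overhead: ×1.04.
191,056 Mb ÷ 8 = 23,882 MB → 23.88 GB.

23.88 GB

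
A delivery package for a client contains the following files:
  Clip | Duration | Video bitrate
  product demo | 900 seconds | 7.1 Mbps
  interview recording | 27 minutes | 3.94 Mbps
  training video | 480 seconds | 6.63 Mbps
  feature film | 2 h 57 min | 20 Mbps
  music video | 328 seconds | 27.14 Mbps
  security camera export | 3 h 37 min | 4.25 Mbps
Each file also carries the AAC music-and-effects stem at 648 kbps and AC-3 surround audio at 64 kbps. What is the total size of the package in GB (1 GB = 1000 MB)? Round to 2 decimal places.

Audio total: 648 + 64 = 712 kbps = 0.712 Mbps.
product demo: 7.812 Mbps × 900 s = 7030.8 Mb
interview recording: 4.652 Mbps × 1620 s = 7536.2 Mb
training video: 7.342 Mbps × 480 s = 3524.2 Mb
feature film: 20.712 Mbps × 10620 s = 219961.4 Mb
music video: 27.852 Mbps × 328 s = 9135.5 Mb
security camera export: 4.962 Mbps × 13020 s = 64605.2 Mb
Total: 311793.3 Mb = 38974.2 MB.
= 38.97 GB.

38.97 GB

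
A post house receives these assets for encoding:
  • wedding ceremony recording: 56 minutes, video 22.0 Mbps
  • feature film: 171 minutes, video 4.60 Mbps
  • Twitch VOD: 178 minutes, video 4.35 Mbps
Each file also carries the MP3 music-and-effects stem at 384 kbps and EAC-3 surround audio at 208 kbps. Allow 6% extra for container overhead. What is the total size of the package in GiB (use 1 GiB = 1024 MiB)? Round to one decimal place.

22.5 GiB

Audio total: 384 + 208 = 592 kbps = 0.592 Mbps.
wedding ceremony recording: 22.592 Mbps × 3360 s × 1.06 = 80463.7 Mb
feature film: 5.192 Mbps × 10260 s × 1.06 = 56466.1 Mb
Twitch VOD: 4.942 Mbps × 10680 s × 1.06 = 55947.4 Mb
Total: 192877.2 Mb = 24109.6 MB.
= 22.45 GiB.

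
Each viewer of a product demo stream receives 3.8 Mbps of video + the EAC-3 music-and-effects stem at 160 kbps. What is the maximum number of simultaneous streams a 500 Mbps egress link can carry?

Audio: 160 kbps = 0.160 Mbps.
Per-viewer media rate: 3.960 Mbps.
500 Mbps = 500.0 Mbps; 500.0 / 3.960 = 126.26 → 126 viewers.

126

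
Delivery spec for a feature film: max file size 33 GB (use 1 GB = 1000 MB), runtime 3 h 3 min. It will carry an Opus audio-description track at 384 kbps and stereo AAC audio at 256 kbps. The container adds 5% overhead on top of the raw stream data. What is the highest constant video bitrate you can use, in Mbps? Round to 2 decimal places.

22.26 Mbps

Budget: 33 GB = 264000.0 Mb.
Stream payload after overhead: 264000.0 / 1.05 = 251428.6 Mb.
3 h 3 min = 183 min = 10980 s
Total bitrate budget: 251428.6 Mb / 10980 s = 22.899 Mbps.
Audio total: 384 + 256 = 640 kbps = 0.640 Mbps.
Video: 22.899 − 0.640 = 22.259 Mbps.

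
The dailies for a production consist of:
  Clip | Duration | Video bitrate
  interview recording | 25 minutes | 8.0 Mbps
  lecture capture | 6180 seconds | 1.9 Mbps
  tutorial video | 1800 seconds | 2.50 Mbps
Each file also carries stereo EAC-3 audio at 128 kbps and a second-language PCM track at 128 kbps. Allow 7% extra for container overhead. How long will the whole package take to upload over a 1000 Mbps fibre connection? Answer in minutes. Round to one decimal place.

Audio total: 128 + 128 = 256 kbps = 0.256 Mbps.
interview recording: 8.256 Mbps × 1500 s × 1.07 = 13250.9 Mb
lecture capture: 2.156 Mbps × 6180 s × 1.07 = 14256.8 Mb
tutorial video: 2.756 Mbps × 1800 s × 1.07 = 5308.1 Mb
Total: 32815.7 Mb = 4102.0 MB.
At 1000 Mbps: 32815.7 / 1000 = 33 s ≈ 0.547 minutes.

0.5 minutes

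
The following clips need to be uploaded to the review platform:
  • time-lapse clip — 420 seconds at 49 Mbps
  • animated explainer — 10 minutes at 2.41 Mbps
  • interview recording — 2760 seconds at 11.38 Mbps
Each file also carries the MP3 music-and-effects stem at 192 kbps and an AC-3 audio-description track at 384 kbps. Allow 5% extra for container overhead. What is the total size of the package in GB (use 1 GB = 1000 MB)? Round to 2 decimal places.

7.30 GB

Audio total: 192 + 384 = 576 kbps = 0.576 Mbps.
time-lapse clip: 49.576 Mbps × 420 s × 1.05 = 21863.0 Mb
animated explainer: 2.986 Mbps × 600 s × 1.05 = 1881.2 Mb
interview recording: 11.956 Mbps × 2760 s × 1.05 = 34648.5 Mb
Total: 58392.7 Mb = 7299.1 MB.
= 7.299 GB.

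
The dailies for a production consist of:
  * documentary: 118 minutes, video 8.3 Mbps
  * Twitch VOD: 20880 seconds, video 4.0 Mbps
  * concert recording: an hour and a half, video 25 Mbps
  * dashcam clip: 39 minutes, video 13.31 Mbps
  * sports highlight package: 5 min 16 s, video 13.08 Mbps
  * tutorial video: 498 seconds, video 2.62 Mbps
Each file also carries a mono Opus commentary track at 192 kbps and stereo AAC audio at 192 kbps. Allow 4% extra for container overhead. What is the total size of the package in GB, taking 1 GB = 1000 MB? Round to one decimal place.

Audio total: 192 + 192 = 384 kbps = 0.384 Mbps.
documentary: 8.684 Mbps × 7080 s × 1.04 = 63942.0 Mb
Twitch VOD: 4.384 Mbps × 20880 s × 1.04 = 95199.4 Mb
concert recording: 25.384 Mbps × 5400 s × 1.04 = 142556.5 Mb
dashcam clip: 13.694 Mbps × 2340 s × 1.04 = 33325.7 Mb
sports highlight package: 13.464 Mbps × 316 s × 1.04 = 4424.8 Mb
tutorial video: 3.004 Mbps × 498 s × 1.04 = 1555.8 Mb
Total: 341004.4 Mb = 42625.5 MB.
= 42.63 GB.

42.6 GB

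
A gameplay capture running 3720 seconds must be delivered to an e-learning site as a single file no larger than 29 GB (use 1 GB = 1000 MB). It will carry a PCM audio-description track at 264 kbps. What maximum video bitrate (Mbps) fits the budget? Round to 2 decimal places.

62.10 Mbps

Budget: 29 GB = 232000.0 Mb.
Total bitrate budget: 232000.0 Mb / 3720 s = 62.366 Mbps.
Audio: 264 kbps = 0.264 Mbps.
Video: 62.366 − 0.264 = 62.102 Mbps.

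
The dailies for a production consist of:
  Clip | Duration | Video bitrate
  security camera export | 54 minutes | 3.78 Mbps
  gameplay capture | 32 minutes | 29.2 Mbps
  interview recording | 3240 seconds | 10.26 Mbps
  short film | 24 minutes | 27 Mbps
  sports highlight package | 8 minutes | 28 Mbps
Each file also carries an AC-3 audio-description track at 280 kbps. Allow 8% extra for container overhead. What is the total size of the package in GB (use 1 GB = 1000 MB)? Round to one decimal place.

Audio: 280 kbps = 0.280 Mbps.
security camera export: 4.060 Mbps × 3240 s × 1.08 = 14206.8 Mb
gameplay capture: 29.480 Mbps × 1920 s × 1.08 = 61129.7 Mb
interview recording: 10.540 Mbps × 3240 s × 1.08 = 36881.6 Mb
short film: 27.280 Mbps × 1440 s × 1.08 = 42425.9 Mb
sports highlight package: 28.280 Mbps × 480 s × 1.08 = 14660.4 Mb
Total: 169304.3 Mb = 21163.0 MB.
= 21.16 GB.

21.2 GB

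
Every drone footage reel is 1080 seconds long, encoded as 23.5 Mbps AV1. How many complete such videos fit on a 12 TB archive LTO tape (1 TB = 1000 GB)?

Per item: 23.500 Mbps × 1080 s = 25,380 Mb = 3,172 MB.
Capacity: 12 TB = 96,000,000 Mb; 3782.51 items → 3782 complete.

3782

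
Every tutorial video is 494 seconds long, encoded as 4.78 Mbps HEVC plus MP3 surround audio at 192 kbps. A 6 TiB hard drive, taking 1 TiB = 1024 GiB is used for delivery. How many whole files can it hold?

21487

Audio: 192 kbps = 0.192 Mbps.
Total bitrate: 4.972 Mbps.
Per item: 4.972 Mbps × 494 s = 2,456 Mb = 307.0 MB.
Capacity: 6 TiB = 52,776,558 Mb; 21487.36 items → 21487 complete.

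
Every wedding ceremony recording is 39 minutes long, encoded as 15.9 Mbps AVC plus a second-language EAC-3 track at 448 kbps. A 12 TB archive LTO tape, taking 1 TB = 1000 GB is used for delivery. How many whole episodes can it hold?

39 min = 2340 s
Audio: 448 kbps = 0.448 Mbps.
Total bitrate: 16.348 Mbps.
Per item: 16.348 Mbps × 2340 s = 38,254 Mb = 4,782 MB.
Capacity: 12 TB = 96,000,000 Mb; 2509.52 items → 2509 complete.

2509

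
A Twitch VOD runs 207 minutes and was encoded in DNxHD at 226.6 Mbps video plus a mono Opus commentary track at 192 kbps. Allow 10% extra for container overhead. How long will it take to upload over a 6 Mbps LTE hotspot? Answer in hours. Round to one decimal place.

143.4 hours

207 min = 12420 s
Audio: 192 kbps = 0.192 Mbps.
Total bitrate: 226.792 Mbps.
File: 226.792 Mbps × 12420 s = 2816756.6 Mb.
With 10% container overhead: ×1.10. → 3098432.3 Mb.
At 6 Mbps: 3098432.3 / 6 = 516405.4 s ≈ 143 hours.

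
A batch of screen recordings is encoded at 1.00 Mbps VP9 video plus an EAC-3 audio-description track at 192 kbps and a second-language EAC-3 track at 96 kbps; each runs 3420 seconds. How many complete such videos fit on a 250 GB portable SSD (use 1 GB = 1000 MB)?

454

Audio total: 192 + 96 = 288 kbps = 0.288 Mbps.
Total bitrate: 1.288 Mbps.
Per item: 1.288 Mbps × 3420 s = 4,405 Mb = 550.6 MB.
Capacity: 250 GB = 2,000,000 Mb; 454.03 items → 454 complete.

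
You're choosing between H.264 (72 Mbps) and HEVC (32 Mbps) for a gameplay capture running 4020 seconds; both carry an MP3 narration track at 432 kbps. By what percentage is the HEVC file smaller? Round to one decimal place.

55.2%

Audio: 432 kbps = 0.432 Mbps.
H.264: 72.432 Mbps × 4020 s = 291176.6 Mb = 33.897 GiB.
HEVC: 32.432 Mbps × 4020 s = 130376.6 Mb = 15.178 GiB.
Reduction: (1 − 15.178/33.897) × 100 = 55.22%.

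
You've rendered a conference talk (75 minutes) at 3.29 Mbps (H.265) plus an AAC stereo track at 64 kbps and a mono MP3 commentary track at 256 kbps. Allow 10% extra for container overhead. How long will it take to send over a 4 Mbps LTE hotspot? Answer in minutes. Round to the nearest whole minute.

74 minutes

75 min = 4500 s
Audio total: 64 + 256 = 320 kbps = 0.320 Mbps.
Total bitrate: 3.610 Mbps.
File: 3.610 Mbps × 4500 s = 16245.0 Mb.
With 10% container overhead: ×1.10. → 17869.5 Mb.
At 4 Mbps: 17869.5 / 4 = 4467.4 s ≈ 74.5 minutes.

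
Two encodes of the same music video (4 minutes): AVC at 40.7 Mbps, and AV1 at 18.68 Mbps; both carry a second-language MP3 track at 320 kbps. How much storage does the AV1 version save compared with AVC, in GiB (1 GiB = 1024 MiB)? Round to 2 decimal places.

4 min = 240 s
Audio: 320 kbps = 0.320 Mbps.
AVC: 41.020 Mbps × 240 s = 9844.8 Mb = 1.146 GiB.
AV1: 19.000 Mbps × 240 s = 4560.0 Mb = 0.531 GiB.
Saving: 1.146 − 0.531 = 0.615 GiB.

0.62 GiB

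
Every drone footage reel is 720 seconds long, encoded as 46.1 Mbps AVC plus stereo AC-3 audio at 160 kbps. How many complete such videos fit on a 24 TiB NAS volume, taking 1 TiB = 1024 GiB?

Audio: 160 kbps = 0.160 Mbps.
Total bitrate: 46.260 Mbps.
Per item: 46.260 Mbps × 720 s = 33,307 Mb = 4,163 MB.
Capacity: 24 TiB = 211,106,233 Mb; 6338.16 items → 6338 complete.

6338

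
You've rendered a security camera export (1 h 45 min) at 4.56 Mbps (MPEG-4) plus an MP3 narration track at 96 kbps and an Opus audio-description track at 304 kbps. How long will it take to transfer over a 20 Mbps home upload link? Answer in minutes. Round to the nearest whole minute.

1 h 45 min = 105 min = 6300 s
Audio total: 96 + 304 = 400 kbps = 0.400 Mbps.
Total bitrate: 4.960 Mbps.
File: 4.960 Mbps × 6300 s = 31248.0 Mb.
At 20 Mbps: 31248.0 / 20 = 1562.4 s ≈ 26 minutes.

26 minutes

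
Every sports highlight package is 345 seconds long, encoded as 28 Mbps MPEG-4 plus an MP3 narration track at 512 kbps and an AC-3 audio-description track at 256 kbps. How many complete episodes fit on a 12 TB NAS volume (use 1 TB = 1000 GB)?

Audio total: 512 + 256 = 768 kbps = 0.768 Mbps.
Total bitrate: 28.768 Mbps.
Per item: 28.768 Mbps × 345 s = 9,925 Mb = 1,241 MB.
Capacity: 12 TB = 96,000,000 Mb; 9672.58 items → 9672 complete.

9672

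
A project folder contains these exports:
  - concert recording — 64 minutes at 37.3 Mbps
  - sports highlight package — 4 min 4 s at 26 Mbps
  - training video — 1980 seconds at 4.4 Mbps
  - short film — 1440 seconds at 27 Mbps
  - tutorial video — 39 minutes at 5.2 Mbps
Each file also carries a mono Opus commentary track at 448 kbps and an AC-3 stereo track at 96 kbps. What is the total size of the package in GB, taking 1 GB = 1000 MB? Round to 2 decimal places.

Audio total: 448 + 96 = 544 kbps = 0.544 Mbps.
concert recording: 37.844 Mbps × 3840 s = 145321.0 Mb
sports highlight package: 26.544 Mbps × 244 s = 6476.7 Mb
training video: 4.944 Mbps × 1980 s = 9789.1 Mb
short film: 27.544 Mbps × 1440 s = 39663.4 Mb
tutorial video: 5.744 Mbps × 2340 s = 13441.0 Mb
Total: 214691.1 Mb = 26836.4 MB.
= 26.84 GB.

26.84 GB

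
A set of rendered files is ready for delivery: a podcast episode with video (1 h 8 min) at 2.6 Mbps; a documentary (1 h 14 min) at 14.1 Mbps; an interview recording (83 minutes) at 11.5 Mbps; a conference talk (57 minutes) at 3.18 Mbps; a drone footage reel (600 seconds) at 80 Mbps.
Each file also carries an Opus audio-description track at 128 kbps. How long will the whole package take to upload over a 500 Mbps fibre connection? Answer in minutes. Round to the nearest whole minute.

Audio: 128 kbps = 0.128 Mbps.
podcast episode with video: 2.728 Mbps × 4080 s = 11130.2 Mb
documentary: 14.228 Mbps × 4440 s = 63172.3 Mb
interview recording: 11.628 Mbps × 4980 s = 57907.4 Mb
conference talk: 3.308 Mbps × 3420 s = 11313.4 Mb
drone footage reel: 80.128 Mbps × 600 s = 48076.8 Mb
Total: 191600.2 Mb = 23950.0 MB.
At 500 Mbps: 191600.2 / 500 = 383 s ≈ 6.39 minutes.

6 minutes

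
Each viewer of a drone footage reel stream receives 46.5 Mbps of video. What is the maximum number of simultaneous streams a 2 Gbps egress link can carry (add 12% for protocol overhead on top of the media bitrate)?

38

On the wire with 12% overhead: 52.080 Mbps.
2 Gbps = 2,000 Mbps; 2,000 / 52.080 = 38.40 → 38 viewers.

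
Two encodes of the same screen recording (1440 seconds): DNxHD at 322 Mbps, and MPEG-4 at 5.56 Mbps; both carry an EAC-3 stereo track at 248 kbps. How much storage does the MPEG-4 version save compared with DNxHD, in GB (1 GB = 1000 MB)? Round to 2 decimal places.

56.96 GB

Audio: 248 kbps = 0.248 Mbps.
DNxHD: 322.248 Mbps × 1440 s = 464037.1 Mb = 58.005 GB.
MPEG-4: 5.808 Mbps × 1440 s = 8363.5 Mb = 1.045 GB.
Saving: 58.005 − 1.045 = 56.959 GB.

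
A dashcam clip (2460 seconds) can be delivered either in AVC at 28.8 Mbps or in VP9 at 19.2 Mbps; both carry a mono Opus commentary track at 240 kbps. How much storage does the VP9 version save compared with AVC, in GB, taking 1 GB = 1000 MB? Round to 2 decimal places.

2.95 GB

Audio: 240 kbps = 0.240 Mbps.
AVC: 29.040 Mbps × 2460 s = 71438.4 Mb = 8.930 GB.
VP9: 19.440 Mbps × 2460 s = 47822.4 Mb = 5.978 GB.
Saving: 8.930 − 5.978 = 2.952 GB.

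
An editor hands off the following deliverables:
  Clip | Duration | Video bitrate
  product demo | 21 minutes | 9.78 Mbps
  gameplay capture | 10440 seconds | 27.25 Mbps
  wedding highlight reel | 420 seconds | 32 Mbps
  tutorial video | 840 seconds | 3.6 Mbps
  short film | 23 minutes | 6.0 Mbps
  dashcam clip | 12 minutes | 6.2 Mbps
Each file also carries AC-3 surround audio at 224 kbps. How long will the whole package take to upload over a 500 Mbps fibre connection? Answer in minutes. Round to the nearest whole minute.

Audio: 224 kbps = 0.224 Mbps.
product demo: 10.004 Mbps × 1260 s = 12605.0 Mb
gameplay capture: 27.474 Mbps × 10440 s = 286828.6 Mb
wedding highlight reel: 32.224 Mbps × 420 s = 13534.1 Mb
tutorial video: 3.824 Mbps × 840 s = 3212.2 Mb
short film: 6.224 Mbps × 1380 s = 8589.1 Mb
dashcam clip: 6.424 Mbps × 720 s = 4625.3 Mb
Total: 329394.2 Mb = 41174.3 MB.
At 500 Mbps: 329394.2 / 500 = 659 s ≈ 11 minutes.

11 minutes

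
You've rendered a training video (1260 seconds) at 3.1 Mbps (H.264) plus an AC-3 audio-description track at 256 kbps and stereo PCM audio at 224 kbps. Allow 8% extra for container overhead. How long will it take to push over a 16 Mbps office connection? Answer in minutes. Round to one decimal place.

Audio total: 256 + 224 = 480 kbps = 0.480 Mbps.
Total bitrate: 3.580 Mbps.
File: 3.580 Mbps × 1260 s = 4510.8 Mb.
With 8% container overhead: ×1.08. → 4871.7 Mb.
At 16 Mbps: 4871.7 / 16 = 304.5 s ≈ 5.07 minutes.

5.1 minutes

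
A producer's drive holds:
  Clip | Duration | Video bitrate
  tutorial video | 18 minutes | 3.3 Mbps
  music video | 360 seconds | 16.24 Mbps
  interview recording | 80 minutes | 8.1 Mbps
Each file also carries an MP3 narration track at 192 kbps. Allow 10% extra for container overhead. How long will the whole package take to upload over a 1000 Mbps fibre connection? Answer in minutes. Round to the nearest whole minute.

Audio: 192 kbps = 0.192 Mbps.
tutorial video: 3.492 Mbps × 1080 s × 1.10 = 4148.5 Mb
music video: 16.432 Mbps × 360 s × 1.10 = 6507.1 Mb
interview recording: 8.292 Mbps × 4800 s × 1.10 = 43781.8 Mb
Total: 54437.3 Mb = 6804.7 MB.
At 1000 Mbps: 54437.3 / 1000 = 54 s ≈ 0.907 minutes.

1 minutes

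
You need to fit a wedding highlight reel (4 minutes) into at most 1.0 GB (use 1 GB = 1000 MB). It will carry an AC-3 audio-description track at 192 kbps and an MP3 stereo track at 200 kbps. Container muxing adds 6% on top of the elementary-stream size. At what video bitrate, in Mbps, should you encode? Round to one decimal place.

31.1 Mbps

Budget: 1.0 GB = 8000.0 Mb.
Stream payload after overhead: 8000.0 / 1.06 = 7547.2 Mb.
4 min = 240 s
Total bitrate budget: 7547.2 Mb / 240 s = 31.447 Mbps.
Audio total: 192 + 200 = 392 kbps = 0.392 Mbps.
Video: 31.447 − 0.392 = 31.055 Mbps.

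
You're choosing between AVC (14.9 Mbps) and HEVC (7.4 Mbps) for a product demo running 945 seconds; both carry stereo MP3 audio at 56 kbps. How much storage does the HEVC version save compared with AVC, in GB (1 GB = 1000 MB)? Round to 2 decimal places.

Audio: 56 kbps = 0.056 Mbps.
AVC: 14.956 Mbps × 945 s = 14133.4 Mb = 1.767 GB.
HEVC: 7.456 Mbps × 945 s = 7045.9 Mb = 0.881 GB.
Saving: 1.767 − 0.881 = 0.886 GB.

0.89 GB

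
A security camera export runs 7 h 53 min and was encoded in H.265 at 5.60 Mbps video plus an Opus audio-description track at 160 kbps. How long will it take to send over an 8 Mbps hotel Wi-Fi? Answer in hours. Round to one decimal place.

5.7 hours

7 h 53 min = 473 min = 28380 s
Audio: 160 kbps = 0.160 Mbps.
Total bitrate: 5.760 Mbps.
File: 5.760 Mbps × 28380 s = 163468.8 Mb.
At 8 Mbps: 163468.8 / 8 = 20433.6 s ≈ 5.68 hours.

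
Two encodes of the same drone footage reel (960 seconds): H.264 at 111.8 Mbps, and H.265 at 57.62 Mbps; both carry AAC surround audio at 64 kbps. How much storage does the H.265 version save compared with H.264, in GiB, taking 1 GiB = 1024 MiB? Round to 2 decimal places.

Audio: 64 kbps = 0.064 Mbps.
H.264: 111.864 Mbps × 960 s = 107389.4 Mb = 12.502 GiB.
H.265: 57.684 Mbps × 960 s = 55376.6 Mb = 6.447 GiB.
Saving: 12.502 − 6.447 = 6.055 GiB.

6.06 GiB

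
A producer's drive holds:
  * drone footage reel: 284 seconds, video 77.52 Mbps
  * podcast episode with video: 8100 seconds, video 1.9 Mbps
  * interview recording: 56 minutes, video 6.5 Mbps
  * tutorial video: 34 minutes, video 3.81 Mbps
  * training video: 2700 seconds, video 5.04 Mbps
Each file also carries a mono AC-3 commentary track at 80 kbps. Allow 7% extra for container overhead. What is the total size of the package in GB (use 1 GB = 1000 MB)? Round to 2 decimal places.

Audio: 80 kbps = 0.080 Mbps.
drone footage reel: 77.600 Mbps × 284 s × 1.07 = 23581.1 Mb
podcast episode with video: 1.980 Mbps × 8100 s × 1.07 = 17160.7 Mb
interview recording: 6.580 Mbps × 3360 s × 1.07 = 23656.4 Mb
tutorial video: 3.890 Mbps × 2040 s × 1.07 = 8491.1 Mb
training video: 5.120 Mbps × 2700 s × 1.07 = 14791.7 Mb
Total: 87680.9 Mb = 10960.1 MB.
= 10.96 GB.

10.96 GB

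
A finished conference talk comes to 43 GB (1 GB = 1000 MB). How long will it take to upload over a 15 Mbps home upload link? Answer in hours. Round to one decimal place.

File: 43 GB = 344000.0 Mb.
At 15 Mbps: 344000.0 / 15 = 22933.3 s ≈ 6.37 hours.

6.4 hours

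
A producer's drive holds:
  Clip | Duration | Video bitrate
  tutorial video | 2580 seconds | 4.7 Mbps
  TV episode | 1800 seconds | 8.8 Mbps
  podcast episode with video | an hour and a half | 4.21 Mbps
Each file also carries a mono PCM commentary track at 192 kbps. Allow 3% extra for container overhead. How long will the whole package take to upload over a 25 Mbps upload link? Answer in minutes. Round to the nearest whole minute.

36 minutes

Audio: 192 kbps = 0.192 Mbps.
tutorial video: 4.892 Mbps × 2580 s × 1.03 = 13000.0 Mb
TV episode: 8.992 Mbps × 1800 s × 1.03 = 16671.2 Mb
podcast episode with video: 4.402 Mbps × 5400 s × 1.03 = 24483.9 Mb
Total: 54155.1 Mb = 6769.4 MB.
At 25 Mbps: 54155.1 / 25 = 2166 s ≈ 36.1 minutes.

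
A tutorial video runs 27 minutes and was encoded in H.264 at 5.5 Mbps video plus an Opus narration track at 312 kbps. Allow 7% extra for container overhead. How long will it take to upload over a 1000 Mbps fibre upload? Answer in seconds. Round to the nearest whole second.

27 min = 1620 s
Audio: 312 kbps = 0.312 Mbps.
Total bitrate: 5.812 Mbps.
File: 5.812 Mbps × 1620 s = 9415.4 Mb.
With 7% container overhead: ×1.07. → 10074.5 Mb.
At 1000 Mbps: 10074.5 / 1000 = 10.1 s ≈ 10.1 seconds.

10 seconds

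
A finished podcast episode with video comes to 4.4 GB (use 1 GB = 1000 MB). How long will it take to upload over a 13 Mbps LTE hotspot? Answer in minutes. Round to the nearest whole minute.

45 minutes

File: 4.4 GB = 35200.0 Mb.
At 13 Mbps: 35200.0 / 13 = 2707.7 s ≈ 45.1 minutes.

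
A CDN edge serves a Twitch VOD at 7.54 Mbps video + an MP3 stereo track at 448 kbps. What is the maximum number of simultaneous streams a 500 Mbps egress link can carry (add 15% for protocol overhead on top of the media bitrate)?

Audio: 448 kbps = 0.448 Mbps.
Per-viewer media rate: 7.988 Mbps.
On the wire with 15% overhead: 9.186 Mbps.
500 Mbps = 500.0 Mbps; 500.0 / 9.186 = 54.43 → 54 viewers.

54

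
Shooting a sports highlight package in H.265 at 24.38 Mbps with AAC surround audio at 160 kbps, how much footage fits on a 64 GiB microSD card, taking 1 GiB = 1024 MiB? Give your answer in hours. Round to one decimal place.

Audio: 160 kbps = 0.160 Mbps.
Total bitrate: 24.38 + 0.160 = 24.540 Mbps.
Capacity: 64 GiB = 549,756 Mb.
Recording time: 549,756 / 24.540 = 22,402 s ≈ 6.22 hours.

6.2 hours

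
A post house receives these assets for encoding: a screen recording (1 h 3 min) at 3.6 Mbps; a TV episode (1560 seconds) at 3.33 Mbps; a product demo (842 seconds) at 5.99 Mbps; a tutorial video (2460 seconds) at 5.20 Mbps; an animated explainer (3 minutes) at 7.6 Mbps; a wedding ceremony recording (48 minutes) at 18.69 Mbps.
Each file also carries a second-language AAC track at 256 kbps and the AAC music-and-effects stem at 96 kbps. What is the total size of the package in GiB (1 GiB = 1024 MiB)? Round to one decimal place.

11.2 GiB

Audio total: 256 + 96 = 352 kbps = 0.352 Mbps.
screen recording: 3.952 Mbps × 3780 s = 14938.6 Mb
TV episode: 3.682 Mbps × 1560 s = 5743.9 Mb
product demo: 6.342 Mbps × 842 s = 5340.0 Mb
tutorial video: 5.552 Mbps × 2460 s = 13657.9 Mb
animated explainer: 7.952 Mbps × 180 s = 1431.4 Mb
wedding ceremony recording: 19.042 Mbps × 2880 s = 54841.0 Mb
Total: 95952.7 Mb = 11994.1 MB.
= 11.17 GiB.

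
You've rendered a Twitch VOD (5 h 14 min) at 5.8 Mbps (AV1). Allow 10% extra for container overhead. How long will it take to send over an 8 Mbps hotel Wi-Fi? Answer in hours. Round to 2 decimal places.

4.17 hours

5 h 14 min = 314 min = 18840 s
File: 5.800 Mbps × 18840 s = 109272.0 Mb.
With 10% container overhead: ×1.10. → 120199.2 Mb.
At 8 Mbps: 120199.2 / 8 = 15024.9 s ≈ 4.17 hours.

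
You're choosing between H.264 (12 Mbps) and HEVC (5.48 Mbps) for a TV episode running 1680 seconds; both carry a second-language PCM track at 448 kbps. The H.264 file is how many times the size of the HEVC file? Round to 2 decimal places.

2.10

Audio: 448 kbps = 0.448 Mbps.
H.264: 12.448 Mbps × 1680 s = 20912.6 Mb = 2.614 GB.
HEVC: 5.928 Mbps × 1680 s = 9959.0 Mb = 1.245 GB.
Ratio: 2.614 / 1.245 = 2.100.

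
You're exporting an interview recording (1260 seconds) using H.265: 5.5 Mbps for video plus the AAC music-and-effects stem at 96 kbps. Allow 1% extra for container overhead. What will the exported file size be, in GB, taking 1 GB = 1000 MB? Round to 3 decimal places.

Audio: 96 kbps = 0.096 Mbps.
Total bitrate: 5.5 + 0.096 = 5.596 Mbps.
Stream data: 5.596 Mbps × 1260 s = 7051.0 Mb.
With 1% container overhead: ×1.01.
7,121 Mb ÷ 8 = 890.2 MB → 0.8902 GB.

0.890 GB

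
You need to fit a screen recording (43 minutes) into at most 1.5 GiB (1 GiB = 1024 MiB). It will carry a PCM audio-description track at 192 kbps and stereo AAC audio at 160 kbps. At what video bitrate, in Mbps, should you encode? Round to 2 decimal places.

Budget: 1.5 GiB = 12884.9 Mb.
43 min = 2580 s
Total bitrate budget: 12884.9 Mb / 2580 s = 4.994 Mbps.
Audio total: 192 + 160 = 352 kbps = 0.352 Mbps.
Video: 4.994 − 0.352 = 4.642 Mbps.

4.64 Mbps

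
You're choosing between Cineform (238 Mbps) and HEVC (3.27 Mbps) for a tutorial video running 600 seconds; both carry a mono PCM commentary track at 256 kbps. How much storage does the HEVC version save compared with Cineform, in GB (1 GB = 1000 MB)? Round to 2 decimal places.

17.60 GB

Audio: 256 kbps = 0.256 Mbps.
Cineform: 238.256 Mbps × 600 s = 142953.6 Mb = 17.869 GB.
HEVC: 3.526 Mbps × 600 s = 2115.6 Mb = 0.264 GB.
Saving: 17.869 − 0.264 = 17.605 GB.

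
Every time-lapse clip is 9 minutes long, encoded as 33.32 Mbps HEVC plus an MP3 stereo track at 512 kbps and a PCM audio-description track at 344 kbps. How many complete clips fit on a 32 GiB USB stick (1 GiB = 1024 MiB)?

14

9 min = 540 s
Audio total: 512 + 344 = 856 kbps = 0.856 Mbps.
Total bitrate: 34.176 Mbps.
Per item: 34.176 Mbps × 540 s = 18,455 Mb = 2,307 MB.
Capacity: 32 GiB = 274,878 Mb; 14.89 items → 14 complete.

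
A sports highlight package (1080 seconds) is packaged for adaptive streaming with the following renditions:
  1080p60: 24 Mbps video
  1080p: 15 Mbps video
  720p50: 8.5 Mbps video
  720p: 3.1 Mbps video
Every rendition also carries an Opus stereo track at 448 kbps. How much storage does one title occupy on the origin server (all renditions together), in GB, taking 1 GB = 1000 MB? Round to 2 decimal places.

Audio: 448 kbps = 0.448 Mbps.
Sum of rendition bitrates: (24+0.448) + (15+0.448) + (8.5+0.448) + (3.1+0.448) = 52.392 Mbps.
× 1080 s = 56,583 Mb = 7,073 MB = 7.073 GB.

7.07 GB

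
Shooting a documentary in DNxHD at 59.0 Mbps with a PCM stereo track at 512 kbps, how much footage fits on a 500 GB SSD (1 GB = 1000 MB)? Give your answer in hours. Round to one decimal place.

18.7 hours

Audio: 512 kbps = 0.512 Mbps.
Total bitrate: 59.0 + 0.512 = 59.512 Mbps.
Capacity: 500 GB = 4,000,000 Mb.
Recording time: 4,000,000 / 59.512 = 67,213 s ≈ 18.7 hours.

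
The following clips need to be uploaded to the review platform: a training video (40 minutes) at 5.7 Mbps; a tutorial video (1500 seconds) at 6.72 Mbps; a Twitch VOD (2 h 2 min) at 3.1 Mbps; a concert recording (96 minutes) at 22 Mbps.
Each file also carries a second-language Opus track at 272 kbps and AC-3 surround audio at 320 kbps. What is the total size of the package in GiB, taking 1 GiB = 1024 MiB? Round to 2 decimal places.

21.33 GiB

Audio total: 272 + 320 = 592 kbps = 0.592 Mbps.
training video: 6.292 Mbps × 2400 s = 15100.8 Mb
tutorial video: 7.312 Mbps × 1500 s = 10968.0 Mb
Twitch VOD: 3.692 Mbps × 7320 s = 27025.4 Mb
concert recording: 22.592 Mbps × 5760 s = 130129.9 Mb
Total: 183224.2 Mb = 22903.0 MB.
= 21.33 GiB.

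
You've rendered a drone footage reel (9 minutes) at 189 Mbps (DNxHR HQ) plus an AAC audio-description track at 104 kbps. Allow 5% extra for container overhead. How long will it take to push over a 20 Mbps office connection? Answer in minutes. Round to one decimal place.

9 min = 540 s
Audio: 104 kbps = 0.104 Mbps.
Total bitrate: 189.104 Mbps.
File: 189.104 Mbps × 540 s = 102116.2 Mb.
With 5% container overhead: ×1.05. → 107222.0 Mb.
At 20 Mbps: 107222.0 / 20 = 5361.1 s ≈ 89.4 minutes.

89.4 minutes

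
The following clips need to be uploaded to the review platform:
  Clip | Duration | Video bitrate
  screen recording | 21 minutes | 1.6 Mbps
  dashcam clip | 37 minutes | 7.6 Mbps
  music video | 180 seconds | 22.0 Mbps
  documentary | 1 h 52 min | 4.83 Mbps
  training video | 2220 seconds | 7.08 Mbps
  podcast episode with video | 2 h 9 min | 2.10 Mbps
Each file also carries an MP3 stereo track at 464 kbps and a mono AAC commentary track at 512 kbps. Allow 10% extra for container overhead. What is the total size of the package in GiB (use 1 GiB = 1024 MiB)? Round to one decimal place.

13.7 GiB

Audio total: 464 + 512 = 976 kbps = 0.976 Mbps.
screen recording: 2.576 Mbps × 1260 s × 1.10 = 3570.3 Mb
dashcam clip: 8.576 Mbps × 2220 s × 1.10 = 20942.6 Mb
music video: 22.976 Mbps × 180 s × 1.10 = 4549.2 Mb
documentary: 5.806 Mbps × 6720 s × 1.10 = 42918.0 Mb
training video: 8.056 Mbps × 2220 s × 1.10 = 19672.8 Mb
podcast episode with video: 3.076 Mbps × 7740 s × 1.10 = 26189.1 Mb
Total: 117841.9 Mb = 14730.2 MB.
= 13.72 GiB.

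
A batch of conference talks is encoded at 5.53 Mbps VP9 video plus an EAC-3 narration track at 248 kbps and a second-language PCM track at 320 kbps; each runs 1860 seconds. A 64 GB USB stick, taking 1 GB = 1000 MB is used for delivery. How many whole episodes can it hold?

45

Audio total: 248 + 320 = 568 kbps = 0.568 Mbps.
Total bitrate: 6.098 Mbps.
Per item: 6.098 Mbps × 1860 s = 11,342 Mb = 1,418 MB.
Capacity: 64 GB = 512,000 Mb; 45.14 items → 45 complete.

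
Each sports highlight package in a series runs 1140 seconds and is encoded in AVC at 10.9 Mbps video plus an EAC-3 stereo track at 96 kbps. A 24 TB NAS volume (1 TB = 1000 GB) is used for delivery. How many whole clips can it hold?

15316

Audio: 96 kbps = 0.096 Mbps.
Total bitrate: 10.996 Mbps.
Per item: 10.996 Mbps × 1140 s = 12,535 Mb = 1,567 MB.
Capacity: 24 TB = 192,000,000 Mb; 15316.57 items → 15316 complete.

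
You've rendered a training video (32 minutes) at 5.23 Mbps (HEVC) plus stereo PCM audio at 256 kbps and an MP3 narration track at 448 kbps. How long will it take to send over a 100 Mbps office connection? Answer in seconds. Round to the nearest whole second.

114 seconds

32 min = 1920 s
Audio total: 256 + 448 = 704 kbps = 0.704 Mbps.
Total bitrate: 5.934 Mbps.
File: 5.934 Mbps × 1920 s = 11393.3 Mb.
At 100 Mbps: 11393.3 / 100 = 113.9 s ≈ 114 seconds.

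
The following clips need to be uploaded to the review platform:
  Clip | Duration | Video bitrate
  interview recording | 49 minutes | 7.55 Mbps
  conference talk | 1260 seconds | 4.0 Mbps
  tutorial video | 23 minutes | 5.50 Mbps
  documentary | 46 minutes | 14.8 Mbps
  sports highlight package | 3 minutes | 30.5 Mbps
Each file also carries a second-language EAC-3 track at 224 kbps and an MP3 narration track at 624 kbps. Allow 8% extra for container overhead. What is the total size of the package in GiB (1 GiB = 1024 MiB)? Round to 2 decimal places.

Audio total: 224 + 624 = 848 kbps = 0.848 Mbps.
interview recording: 8.398 Mbps × 2940 s × 1.08 = 26665.3 Mb
conference talk: 4.848 Mbps × 1260 s × 1.08 = 6597.2 Mb
tutorial video: 6.348 Mbps × 1380 s × 1.08 = 9461.1 Mb
documentary: 15.648 Mbps × 2760 s × 1.08 = 46643.6 Mb
sports highlight package: 31.348 Mbps × 180 s × 1.08 = 6094.1 Mb
Total: 95461.2 Mb = 11932.6 MB.
= 11.11 GiB.

11.11 GiB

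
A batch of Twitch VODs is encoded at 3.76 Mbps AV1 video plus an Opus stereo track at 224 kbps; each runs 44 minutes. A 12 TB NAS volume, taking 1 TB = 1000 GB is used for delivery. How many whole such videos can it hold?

44 min = 2640 s
Audio: 224 kbps = 0.224 Mbps.
Total bitrate: 3.984 Mbps.
Per item: 3.984 Mbps × 2640 s = 10,518 Mb = 1,315 MB.
Capacity: 12 TB = 96,000,000 Mb; 9127.42 items → 9127 complete.

9127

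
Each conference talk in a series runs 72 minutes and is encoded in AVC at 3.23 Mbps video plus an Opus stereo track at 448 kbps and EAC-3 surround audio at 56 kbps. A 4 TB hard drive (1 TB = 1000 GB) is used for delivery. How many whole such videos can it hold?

72 min = 4320 s
Audio total: 448 + 56 = 504 kbps = 0.504 Mbps.
Total bitrate: 3.734 Mbps.
Per item: 3.734 Mbps × 4320 s = 16,131 Mb = 2,016 MB.
Capacity: 4 TB = 32,000,000 Mb; 1983.77 items → 1983 complete.

1983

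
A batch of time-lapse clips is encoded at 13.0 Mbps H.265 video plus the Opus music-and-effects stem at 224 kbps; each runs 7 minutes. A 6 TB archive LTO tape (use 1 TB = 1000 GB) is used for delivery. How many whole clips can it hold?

7 min = 420 s
Audio: 224 kbps = 0.224 Mbps.
Total bitrate: 13.224 Mbps.
Per item: 13.224 Mbps × 420 s = 5,554 Mb = 694.3 MB.
Capacity: 6 TB = 48,000,000 Mb; 8642.30 items → 8642 complete.

8642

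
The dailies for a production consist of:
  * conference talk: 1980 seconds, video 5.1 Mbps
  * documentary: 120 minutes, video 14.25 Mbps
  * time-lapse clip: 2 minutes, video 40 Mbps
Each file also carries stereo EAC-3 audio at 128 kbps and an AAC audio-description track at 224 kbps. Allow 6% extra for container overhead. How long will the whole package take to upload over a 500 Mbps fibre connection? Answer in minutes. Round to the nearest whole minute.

Audio total: 128 + 224 = 352 kbps = 0.352 Mbps.
conference talk: 5.452 Mbps × 1980 s × 1.06 = 11442.7 Mb
documentary: 14.602 Mbps × 7200 s × 1.06 = 111442.5 Mb
time-lapse clip: 40.352 Mbps × 120 s × 1.06 = 5132.8 Mb
Total: 128017.9 Mb = 16002.2 MB.
At 500 Mbps: 128017.9 / 500 = 256 s ≈ 4.27 minutes.

4 minutes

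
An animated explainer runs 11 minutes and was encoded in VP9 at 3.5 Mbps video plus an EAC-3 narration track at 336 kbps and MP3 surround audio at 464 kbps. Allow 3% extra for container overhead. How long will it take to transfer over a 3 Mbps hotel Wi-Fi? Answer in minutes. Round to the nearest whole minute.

11 min = 660 s
Audio total: 336 + 464 = 800 kbps = 0.800 Mbps.
Total bitrate: 4.300 Mbps.
File: 4.300 Mbps × 660 s = 2838.0 Mb.
With 3% container overhead: ×1.03. → 2923.1 Mb.
At 3 Mbps: 2923.1 / 3 = 974.4 s ≈ 16.2 minutes.

16 minutes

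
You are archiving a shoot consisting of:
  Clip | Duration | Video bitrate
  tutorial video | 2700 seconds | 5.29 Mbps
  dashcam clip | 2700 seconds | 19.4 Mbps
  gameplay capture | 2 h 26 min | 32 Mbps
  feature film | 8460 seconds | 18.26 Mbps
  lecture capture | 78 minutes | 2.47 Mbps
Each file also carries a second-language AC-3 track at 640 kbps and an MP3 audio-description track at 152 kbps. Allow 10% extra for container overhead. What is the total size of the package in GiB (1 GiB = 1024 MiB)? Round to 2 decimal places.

68.46 GiB

Audio total: 640 + 152 = 792 kbps = 0.792 Mbps.
tutorial video: 6.082 Mbps × 2700 s × 1.10 = 18063.5 Mb
dashcam clip: 20.192 Mbps × 2700 s × 1.10 = 59970.2 Mb
gameplay capture: 32.792 Mbps × 8760 s × 1.10 = 315983.7 Mb
feature film: 19.052 Mbps × 8460 s × 1.10 = 177297.9 Mb
lecture capture: 3.262 Mbps × 4680 s × 1.10 = 16792.8 Mb
Total: 588108.2 Mb = 73513.5 MB.
= 68.46 GiB.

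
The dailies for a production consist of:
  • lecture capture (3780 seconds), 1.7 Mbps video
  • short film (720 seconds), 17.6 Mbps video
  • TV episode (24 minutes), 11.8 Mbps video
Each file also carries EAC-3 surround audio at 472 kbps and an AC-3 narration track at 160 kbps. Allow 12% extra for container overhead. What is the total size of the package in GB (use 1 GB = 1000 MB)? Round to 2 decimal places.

Audio total: 472 + 160 = 632 kbps = 0.632 Mbps.
lecture capture: 2.332 Mbps × 3780 s × 1.12 = 9872.8 Mb
short film: 18.232 Mbps × 720 s × 1.12 = 14702.3 Mb
TV episode: 12.432 Mbps × 1440 s × 1.12 = 20050.3 Mb
Total: 44625.4 Mb = 5578.2 MB.
= 5.578 GB.

5.58 GB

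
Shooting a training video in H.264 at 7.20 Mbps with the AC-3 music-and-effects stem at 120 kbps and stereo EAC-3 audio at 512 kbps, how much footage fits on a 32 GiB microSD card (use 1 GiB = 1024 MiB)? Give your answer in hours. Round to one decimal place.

Audio total: 120 + 512 = 632 kbps = 0.632 Mbps.
Total bitrate: 7.20 + 0.632 = 7.832 Mbps.
Capacity: 32 GiB = 274,878 Mb.
Recording time: 274,878 / 7.832 = 35,097 s ≈ 9.75 hours.

9.7 hours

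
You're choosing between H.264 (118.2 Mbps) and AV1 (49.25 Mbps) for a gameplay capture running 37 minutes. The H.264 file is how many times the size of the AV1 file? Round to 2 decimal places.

37 min = 2220 s
H.264: 118.200 Mbps × 2220 s = 262404.0 Mb = 32.800 GB.
AV1: 49.250 Mbps × 2220 s = 109335.0 Mb = 13.667 GB.
Ratio: 32.800 / 13.667 = 2.400.

2.40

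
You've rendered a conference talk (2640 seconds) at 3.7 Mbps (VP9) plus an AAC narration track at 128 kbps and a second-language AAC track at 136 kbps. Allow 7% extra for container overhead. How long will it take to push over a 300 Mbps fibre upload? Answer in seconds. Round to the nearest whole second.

37 seconds

Audio total: 128 + 136 = 264 kbps = 0.264 Mbps.
Total bitrate: 3.964 Mbps.
File: 3.964 Mbps × 2640 s = 10465.0 Mb.
With 7% container overhead: ×1.07. → 11197.5 Mb.
At 300 Mbps: 11197.5 / 300 = 37.3 s ≈ 37.3 seconds.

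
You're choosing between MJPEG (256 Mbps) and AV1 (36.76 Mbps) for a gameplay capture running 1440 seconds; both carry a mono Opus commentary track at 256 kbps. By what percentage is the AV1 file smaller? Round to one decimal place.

85.6%

Audio: 256 kbps = 0.256 Mbps.
MJPEG: 256.256 Mbps × 1440 s = 369008.6 Mb = 42.958 GiB.
AV1: 37.016 Mbps × 1440 s = 53303.0 Mb = 6.205 GiB.
Reduction: (1 − 6.205/42.958) × 100 = 85.56%.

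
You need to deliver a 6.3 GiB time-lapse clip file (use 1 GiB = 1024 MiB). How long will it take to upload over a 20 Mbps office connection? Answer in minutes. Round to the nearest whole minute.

File: 6.3 GiB = 54116.6 Mb.
At 20 Mbps: 54116.6 / 20 = 2705.8 s ≈ 45.1 minutes.

45 minutes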